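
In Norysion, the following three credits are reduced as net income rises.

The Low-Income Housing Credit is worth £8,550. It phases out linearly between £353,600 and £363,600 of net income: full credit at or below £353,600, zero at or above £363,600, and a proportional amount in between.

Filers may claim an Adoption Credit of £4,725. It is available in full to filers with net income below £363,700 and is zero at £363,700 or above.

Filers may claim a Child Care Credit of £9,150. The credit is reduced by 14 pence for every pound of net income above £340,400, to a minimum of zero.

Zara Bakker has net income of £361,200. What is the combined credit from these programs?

Low-Income Housing Credit: £361,200 is £7,600 into a £10,000 phase-out range, leaving 2,400/10,000 of the credit: £8,550 × 2,400/10,000 = £2,052.
Adoption Credit: £361,200 is below the £363,700 cutoff, so the full £4,725 applies.
Child Care Credit: 14% of the £20,800 excess over £340,400 is £2,912; credit = £9,150 − £2,912 = £6,238.
Total: £2,052 + £4,725 + £6,238 = £13,015.

£13,015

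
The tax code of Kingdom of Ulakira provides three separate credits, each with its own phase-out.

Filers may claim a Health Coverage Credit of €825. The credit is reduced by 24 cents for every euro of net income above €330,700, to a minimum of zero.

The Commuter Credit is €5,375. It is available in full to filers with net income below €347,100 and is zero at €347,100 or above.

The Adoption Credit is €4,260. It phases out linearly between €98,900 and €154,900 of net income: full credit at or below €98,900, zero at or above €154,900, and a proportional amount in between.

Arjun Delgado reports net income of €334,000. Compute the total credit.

Health Coverage Credit: 24% of the €3,300 excess over €330,700 is €792; credit = €825 − €792 = €33.
Commuter Credit: €334,000 is below the €347,100 cutoff, so the full €5,375 applies.
Adoption Credit: €334,000 is at or above €154,900, so the credit is €0.
Total: €33 + €5,375 + €0 = €5,408.

€5,408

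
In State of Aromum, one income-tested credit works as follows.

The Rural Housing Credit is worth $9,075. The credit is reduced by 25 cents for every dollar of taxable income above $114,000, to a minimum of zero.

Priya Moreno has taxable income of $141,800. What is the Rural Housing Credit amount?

$2,125

Rural Housing Credit: 25% of the $27,800 excess over $114,000 is $6,950; credit = $9,075 − $6,950 = $2,125.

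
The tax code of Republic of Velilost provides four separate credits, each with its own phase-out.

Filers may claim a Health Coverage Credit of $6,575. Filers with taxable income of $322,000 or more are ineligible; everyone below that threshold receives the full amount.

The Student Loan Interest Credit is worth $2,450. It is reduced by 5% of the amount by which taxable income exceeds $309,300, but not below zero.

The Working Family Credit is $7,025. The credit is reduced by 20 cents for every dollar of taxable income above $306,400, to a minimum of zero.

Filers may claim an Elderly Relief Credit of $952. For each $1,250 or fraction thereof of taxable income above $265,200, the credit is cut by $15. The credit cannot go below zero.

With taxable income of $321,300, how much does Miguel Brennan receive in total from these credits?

$12,747

Health Coverage Credit: $321,300 is below the $322,000 cutoff, so the full $6,575 applies.
Student Loan Interest Credit: 5% of the $12,000 excess over $309,300 is $600; credit = $2,450 − $600 = $1,850.
Working Family Credit: 20% of the $14,900 excess over $306,400 is $2,980; credit = $7,025 − $2,980 = $4,045.
Elderly Relief Credit: income exceeds $265,200 by $56,100, which is 45 full-or-partial $1,250 increments; reduction = 45 × $15 = $675, leaving $277.
Total: $6,575 + $1,850 + $4,045 + $277 = $12,747.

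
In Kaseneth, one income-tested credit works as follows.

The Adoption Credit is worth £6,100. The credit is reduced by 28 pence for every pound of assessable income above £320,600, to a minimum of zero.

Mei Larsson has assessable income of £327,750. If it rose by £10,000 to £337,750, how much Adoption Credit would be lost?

£2,800

At £327,750 — 28% of the £7,150 excess over £320,600 is £2,002; credit = £6,100 − £2,002 = £4,098.
At £337,750 — 28% of the £17,150 excess over £320,600 is £4,802; credit = £6,100 − £4,802 = £1,298.
Lost: £4,098 − £1,298 = £2,800.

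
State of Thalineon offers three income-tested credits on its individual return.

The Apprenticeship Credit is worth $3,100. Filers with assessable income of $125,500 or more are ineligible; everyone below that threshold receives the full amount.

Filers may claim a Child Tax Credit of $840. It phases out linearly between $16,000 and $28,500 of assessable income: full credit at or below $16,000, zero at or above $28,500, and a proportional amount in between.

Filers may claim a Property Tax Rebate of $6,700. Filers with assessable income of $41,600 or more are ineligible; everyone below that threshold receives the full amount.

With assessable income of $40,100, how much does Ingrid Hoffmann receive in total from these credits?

Apprenticeship Credit: $40,100 is below the $125,500 cutoff, so the full $3,100 applies.
Child Tax Credit: $40,100 is at or above $28,500, so the credit is $0.
Property Tax Rebate: $40,100 is below the $41,600 cutoff, so the full $6,700 applies.
Total: $3,100 + $0 + $6,700 = $9,800.

$9,800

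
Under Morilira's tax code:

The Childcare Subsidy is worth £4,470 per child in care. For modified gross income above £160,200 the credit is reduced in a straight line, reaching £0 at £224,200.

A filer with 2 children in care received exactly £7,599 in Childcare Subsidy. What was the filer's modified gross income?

Full credit = 2 × £4,470 = £8,940.
£7,599 is 7,599/8,940 of the full £8,940, so 1,341/8,940 of the £64,000 range has been used: income = £160,200 + £64,000 × 1,341/8,940 = £169,800.

£169,800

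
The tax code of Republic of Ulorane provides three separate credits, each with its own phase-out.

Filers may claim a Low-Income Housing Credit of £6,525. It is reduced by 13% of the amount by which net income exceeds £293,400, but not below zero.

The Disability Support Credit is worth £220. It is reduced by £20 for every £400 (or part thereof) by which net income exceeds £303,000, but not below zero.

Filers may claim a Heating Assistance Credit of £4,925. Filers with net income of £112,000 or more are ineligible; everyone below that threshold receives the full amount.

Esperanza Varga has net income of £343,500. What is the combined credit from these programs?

Low-Income Housing Credit: 13% of the £50,100 excess over £293,400 is £6,513; credit = £6,525 − £6,513 = £12.
Disability Support Credit: income exceeds £303,000 by £40,500 → 102 increments × £20 = £2,040 ≥ base, so the credit is £0.
Heating Assistance Credit: £343,500 meets or exceeds the £112,000 cutoff, so the credit is £0.
Total: £12 + £0 + £0 = £12.

£12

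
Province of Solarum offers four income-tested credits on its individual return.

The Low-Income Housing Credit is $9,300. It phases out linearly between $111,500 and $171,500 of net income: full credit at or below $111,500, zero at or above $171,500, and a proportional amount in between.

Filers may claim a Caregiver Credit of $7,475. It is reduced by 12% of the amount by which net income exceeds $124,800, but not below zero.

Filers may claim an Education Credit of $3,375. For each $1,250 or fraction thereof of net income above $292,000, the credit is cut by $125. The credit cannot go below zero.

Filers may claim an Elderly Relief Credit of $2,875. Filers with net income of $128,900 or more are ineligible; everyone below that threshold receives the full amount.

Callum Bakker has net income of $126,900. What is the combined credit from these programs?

Low-Income Housing Credit: $126,900 is $15,400 into a $60,000 phase-out range, leaving 44,600/60,000 of the credit: $9,300 × 44,600/60,000 = $6,913.
Caregiver Credit: 12% of the $2,100 excess over $124,800 is $252; credit = $7,475 − $252 = $7,223.
Education Credit: $126,900 is at or below the $292,000 threshold, so the full $3,375 applies.
Elderly Relief Credit: $126,900 is below the $128,900 cutoff, so the full $2,875 applies.
Total: $6,913 + $7,223 + $3,375 + $2,875 = $20,386.

$20,386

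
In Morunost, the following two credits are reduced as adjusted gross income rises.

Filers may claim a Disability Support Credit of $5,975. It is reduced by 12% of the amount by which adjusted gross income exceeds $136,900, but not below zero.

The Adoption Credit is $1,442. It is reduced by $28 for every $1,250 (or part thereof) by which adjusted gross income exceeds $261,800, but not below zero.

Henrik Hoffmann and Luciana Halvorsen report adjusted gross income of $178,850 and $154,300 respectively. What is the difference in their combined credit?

$2,946

Henrik ($178,850): Disability Support Credit: 12% of the $41,950 excess over $136,900 is $5,034; credit = $5,975 − $5,034 = $941. Adoption Credit: $178,850 is at or below the $261,800 threshold, so the full $1,442 applies. total $941 + $1,442 = $2,383
Luciana ($154,300): Disability Support Credit: 12% of the $17,400 excess over $136,900 is $2,088; credit = $5,975 − $2,088 = $3,887. Adoption Credit: $154,300 is at or below the $261,800 threshold, so the full $1,442 applies. total $3,887 + $1,442 = $5,329
Difference: |$2,383 − $5,329| = $2,946.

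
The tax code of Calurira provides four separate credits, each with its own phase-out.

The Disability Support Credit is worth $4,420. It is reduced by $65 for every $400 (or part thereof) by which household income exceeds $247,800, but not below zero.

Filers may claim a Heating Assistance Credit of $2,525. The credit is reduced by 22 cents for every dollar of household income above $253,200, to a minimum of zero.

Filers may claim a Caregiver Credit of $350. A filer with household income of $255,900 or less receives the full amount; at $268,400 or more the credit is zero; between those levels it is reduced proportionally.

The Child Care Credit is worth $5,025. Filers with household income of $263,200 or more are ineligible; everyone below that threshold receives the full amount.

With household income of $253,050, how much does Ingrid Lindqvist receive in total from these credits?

$11,410

Disability Support Credit: income exceeds $247,800 by $5,250, which is 14 full-or-partial $400 increments; reduction = 14 × $65 = $910, leaving $3,510.
Heating Assistance Credit: $253,050 is at or below the $253,200 threshold, so the full $2,525 applies.
Caregiver Credit: $253,050 is at or below the $255,900 threshold, so the full $350 applies.
Child Care Credit: $253,050 is below the $263,200 cutoff, so the full $5,025 applies.
Total: $3,510 + $2,525 + $350 + $5,025 = $11,410.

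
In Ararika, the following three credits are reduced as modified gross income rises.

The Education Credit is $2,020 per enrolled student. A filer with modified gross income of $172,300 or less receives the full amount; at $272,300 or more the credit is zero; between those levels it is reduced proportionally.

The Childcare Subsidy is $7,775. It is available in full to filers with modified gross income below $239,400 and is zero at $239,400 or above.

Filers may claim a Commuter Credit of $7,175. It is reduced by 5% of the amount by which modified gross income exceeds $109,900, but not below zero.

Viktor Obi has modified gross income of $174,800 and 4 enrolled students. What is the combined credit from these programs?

Education Credit: base = 4 × $2,020 = $8,080. $174,800 is $2,500 into a $100,000 phase-out range, leaving 97,500/100,000 of the credit: $8,080 × 97,500/100,000 = $7,878.
Childcare Subsidy: $174,800 is below the $239,400 cutoff, so the full $7,775 applies.
Commuter Credit: 5% of the $64,900 excess over $109,900 is $3,245; credit = $7,175 − $3,245 = $3,930.
Total: $7,878 + $7,775 + $3,930 = $19,583.

$19,583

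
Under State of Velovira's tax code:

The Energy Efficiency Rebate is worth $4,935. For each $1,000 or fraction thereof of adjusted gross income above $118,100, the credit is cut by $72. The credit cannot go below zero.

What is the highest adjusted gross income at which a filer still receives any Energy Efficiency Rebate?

$186,100

After 68 increments the reduction is 68 × $72 = $4,896, leaving $39; one more increment wipes it out. Increment 68 ends at excess 68 × $1,000 = $68,000, so the highest qualifying income is $118,100 + $68,000 = $186,100.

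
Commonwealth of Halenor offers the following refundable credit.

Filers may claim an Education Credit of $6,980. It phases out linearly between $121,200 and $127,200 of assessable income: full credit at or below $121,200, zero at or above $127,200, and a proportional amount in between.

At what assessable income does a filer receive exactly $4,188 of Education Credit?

$123,600

$4,188 is 4,188/6,980 of the full $6,980, so 2,792/6,980 of the $6,000 range has been used: income = $121,200 + $6,000 × 2,792/6,980 = $123,600.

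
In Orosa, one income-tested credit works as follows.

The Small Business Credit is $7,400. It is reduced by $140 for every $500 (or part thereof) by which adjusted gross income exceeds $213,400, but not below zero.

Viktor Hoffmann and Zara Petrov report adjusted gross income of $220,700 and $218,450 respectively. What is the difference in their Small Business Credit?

Viktor ($220,700): Small Business Credit: income exceeds $213,400 by $7,300, which is 15 full-or-partial $500 increments; reduction = 15 × $140 = $2,100, leaving $5,300.
Zara ($218,450): Small Business Credit: income exceeds $213,400 by $5,050, which is 11 full-or-partial $500 increments; reduction = 11 × $140 = $1,540, leaving $5,860.
Difference: |$5,300 − $5,860| = $560.

$560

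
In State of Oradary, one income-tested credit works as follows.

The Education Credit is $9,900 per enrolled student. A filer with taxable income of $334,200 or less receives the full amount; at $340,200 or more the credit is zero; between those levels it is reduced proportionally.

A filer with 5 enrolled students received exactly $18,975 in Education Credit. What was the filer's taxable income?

Full credit = 5 × $9,900 = $49,500.
$18,975 is 18,975/49,500 of the full $49,500, so 30,525/49,500 of the $6,000 range has been used: income = $334,200 + $6,000 × 30,525/49,500 = $337,900.

$337,900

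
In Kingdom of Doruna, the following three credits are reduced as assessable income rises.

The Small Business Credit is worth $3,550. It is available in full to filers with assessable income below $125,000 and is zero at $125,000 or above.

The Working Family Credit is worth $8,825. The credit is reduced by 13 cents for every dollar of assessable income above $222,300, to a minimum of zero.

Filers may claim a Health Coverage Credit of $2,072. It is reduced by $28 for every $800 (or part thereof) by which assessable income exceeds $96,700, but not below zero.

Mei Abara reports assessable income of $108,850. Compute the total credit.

$13,999

Small Business Credit: $108,850 is below the $125,000 cutoff, so the full $3,550 applies.
Working Family Credit: $108,850 is at or below the $222,300 threshold, so the full $8,825 applies.
Health Coverage Credit: income exceeds $96,700 by $12,150, which is 16 full-or-partial $800 increments; reduction = 16 × $28 = $448, leaving $1,624.
Total: $3,550 + $8,825 + $1,624 = $13,999.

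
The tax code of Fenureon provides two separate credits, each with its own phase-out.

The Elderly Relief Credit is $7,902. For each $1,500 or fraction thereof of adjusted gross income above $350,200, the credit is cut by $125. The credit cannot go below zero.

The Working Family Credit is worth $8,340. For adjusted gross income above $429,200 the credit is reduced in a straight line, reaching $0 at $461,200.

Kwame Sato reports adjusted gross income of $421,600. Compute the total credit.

$10,242

Elderly Relief Credit: income exceeds $350,200 by $71,400, which is 48 full-or-partial $1,500 increments; reduction = 48 × $125 = $6,000, leaving $1,902.
Working Family Credit: $421,600 is at or below the $429,200 threshold, so the full $8,340 applies.
Total: $1,902 + $8,340 = $10,242.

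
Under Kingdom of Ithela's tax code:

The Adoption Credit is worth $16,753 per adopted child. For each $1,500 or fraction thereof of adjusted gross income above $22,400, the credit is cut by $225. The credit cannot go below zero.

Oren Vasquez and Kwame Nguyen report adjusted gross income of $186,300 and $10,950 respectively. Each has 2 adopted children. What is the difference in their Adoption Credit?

Oren ($186,300): Adoption Credit: base = 2 × $16,753 = $33,506. income exceeds $22,400 by $163,900, which is 110 full-or-partial $1,500 increments; reduction = 110 × $225 = $24,750, leaving $8,756.
Kwame ($10,950): Adoption Credit: base = 2 × $16,753 = $33,506. $10,950 is at or below the $22,400 threshold, so the full $33,506 applies.
Difference: |$8,756 − $33,506| = $24,750.

$24,750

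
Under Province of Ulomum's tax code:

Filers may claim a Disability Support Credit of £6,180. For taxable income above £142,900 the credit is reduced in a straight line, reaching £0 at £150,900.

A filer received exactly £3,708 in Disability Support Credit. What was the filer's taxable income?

£146,100

£3,708 is 3,708/6,180 of the full £6,180, so 2,472/6,180 of the £8,000 range has been used: income = £142,900 + £8,000 × 2,472/6,180 = £146,100.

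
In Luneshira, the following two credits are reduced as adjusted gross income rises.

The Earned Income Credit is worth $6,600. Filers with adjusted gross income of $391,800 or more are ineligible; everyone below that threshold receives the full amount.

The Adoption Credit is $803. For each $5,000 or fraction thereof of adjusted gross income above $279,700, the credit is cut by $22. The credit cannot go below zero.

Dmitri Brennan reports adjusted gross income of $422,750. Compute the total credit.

$165

Earned Income Credit: $422,750 meets or exceeds the $391,800 cutoff, so the credit is $0.
Adoption Credit: income exceeds $279,700 by $143,050, which is 29 full-or-partial $5,000 increments; reduction = 29 × $22 = $638, leaving $165.
Total: $0 + $165 = $165.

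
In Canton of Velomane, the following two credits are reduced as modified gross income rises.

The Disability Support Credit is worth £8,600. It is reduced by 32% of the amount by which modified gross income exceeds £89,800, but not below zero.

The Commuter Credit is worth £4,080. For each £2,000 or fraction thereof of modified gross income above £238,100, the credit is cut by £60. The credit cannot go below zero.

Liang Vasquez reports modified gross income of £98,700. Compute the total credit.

£9,832

Disability Support Credit: 32% of the £8,900 excess over £89,800 is £2,848; credit = £8,600 − £2,848 = £5,752.
Commuter Credit: £98,700 is at or below the £238,100 threshold, so the full £4,080 applies.
Total: £5,752 + £4,080 = £9,832.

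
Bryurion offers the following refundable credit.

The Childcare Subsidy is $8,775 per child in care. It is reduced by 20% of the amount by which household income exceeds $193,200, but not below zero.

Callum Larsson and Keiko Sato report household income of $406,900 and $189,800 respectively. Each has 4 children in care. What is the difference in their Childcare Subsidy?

$35,100

Callum ($406,900): Childcare Subsidy: base = 4 × $8,775 = $35,100. 20% of the $213,700 excess over $193,200 is $42,740 ≥ base, so the credit is $0.
Keiko ($189,800): Childcare Subsidy: base = 4 × $8,775 = $35,100. $189,800 is at or below the $193,200 threshold, so the full $35,100 applies.
Difference: |$0 − $35,100| = $35,100.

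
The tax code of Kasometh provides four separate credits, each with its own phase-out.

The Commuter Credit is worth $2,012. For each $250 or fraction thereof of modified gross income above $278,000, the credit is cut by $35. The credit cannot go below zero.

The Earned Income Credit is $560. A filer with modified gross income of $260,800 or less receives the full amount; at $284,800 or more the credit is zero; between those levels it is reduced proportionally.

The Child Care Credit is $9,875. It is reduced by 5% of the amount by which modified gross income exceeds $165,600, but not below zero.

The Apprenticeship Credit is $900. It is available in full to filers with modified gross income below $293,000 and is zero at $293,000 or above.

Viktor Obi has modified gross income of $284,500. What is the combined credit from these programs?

$5,939

Commuter Credit: income exceeds $278,000 by $6,500, which is 26 full-or-partial $250 increments; reduction = 26 × $35 = $910, leaving $1,102.
Earned Income Credit: $284,500 is $23,700 into a $24,000 phase-out range, leaving 300/24,000 of the credit: $560 × 300/24,000 = $7.
Child Care Credit: 5% of the $118,900 excess over $165,600 is $5,945; credit = $9,875 − $5,945 = $3,930.
Apprenticeship Credit: $284,500 is below the $293,000 cutoff, so the full $900 applies.
Total: $1,102 + $7 + $3,930 + $900 = $5,939.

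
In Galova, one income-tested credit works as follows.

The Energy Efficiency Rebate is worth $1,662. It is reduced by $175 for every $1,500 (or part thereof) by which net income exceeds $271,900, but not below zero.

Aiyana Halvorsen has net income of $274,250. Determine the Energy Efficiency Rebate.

$1,312

Energy Efficiency Rebate: income exceeds $271,900 by $2,350, which is 2 full-or-partial $1,500 increments; reduction = 2 × $175 = $350, leaving $1,312.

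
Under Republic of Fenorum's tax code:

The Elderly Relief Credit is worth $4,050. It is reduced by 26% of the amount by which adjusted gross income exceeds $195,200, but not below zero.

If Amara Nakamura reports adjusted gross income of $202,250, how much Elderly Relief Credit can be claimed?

Elderly Relief Credit: 26% of the $7,050 excess over $195,200 is $1,833; credit = $4,050 − $1,833 = $2,217.

$2,217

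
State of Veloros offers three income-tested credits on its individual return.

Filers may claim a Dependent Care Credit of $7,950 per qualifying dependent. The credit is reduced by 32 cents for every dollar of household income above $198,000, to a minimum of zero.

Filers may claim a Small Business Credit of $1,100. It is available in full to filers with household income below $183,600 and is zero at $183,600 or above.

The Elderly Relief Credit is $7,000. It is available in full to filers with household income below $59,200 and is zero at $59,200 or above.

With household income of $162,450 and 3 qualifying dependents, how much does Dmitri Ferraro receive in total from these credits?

Dependent Care Credit: base = 3 × $7,950 = $23,850. $162,450 is at or below the $198,000 threshold, so the full $23,850 applies.
Small Business Credit: $162,450 is below the $183,600 cutoff, so the full $1,100 applies.
Elderly Relief Credit: $162,450 meets or exceeds the $59,200 cutoff, so the credit is $0.
Total: $23,850 + $1,100 + $0 = $24,950.

$24,950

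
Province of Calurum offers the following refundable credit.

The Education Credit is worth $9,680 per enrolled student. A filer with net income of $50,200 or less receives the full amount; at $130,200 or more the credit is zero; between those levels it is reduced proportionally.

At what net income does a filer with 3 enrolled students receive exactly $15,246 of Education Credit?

$88,200

Full credit = 3 × $9,680 = $29,040.
$15,246 is 15,246/29,040 of the full $29,040, so 13,794/29,040 of the $80,000 range has been used: income = $50,200 + $80,000 × 13,794/29,040 = $88,200.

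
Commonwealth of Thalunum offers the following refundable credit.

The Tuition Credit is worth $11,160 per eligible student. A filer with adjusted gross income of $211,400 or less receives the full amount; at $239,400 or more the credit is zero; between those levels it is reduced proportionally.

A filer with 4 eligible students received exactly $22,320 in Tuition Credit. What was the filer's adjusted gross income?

Full credit = 4 × $11,160 = $44,640.
$22,320 is 22,320/44,640 of the full $44,640, so 22,320/44,640 of the $28,000 range has been used: income = $211,400 + $28,000 × 22,320/44,640 = $225,400.

$225,400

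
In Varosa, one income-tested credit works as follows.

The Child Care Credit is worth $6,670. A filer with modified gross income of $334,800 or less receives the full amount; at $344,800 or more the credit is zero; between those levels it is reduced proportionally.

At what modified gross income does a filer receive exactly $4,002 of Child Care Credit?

$338,800

$4,002 is 4,002/6,670 of the full $6,670, so 2,668/6,670 of the $10,000 range has been used: income = $334,800 + $10,000 × 2,668/6,670 = $338,800.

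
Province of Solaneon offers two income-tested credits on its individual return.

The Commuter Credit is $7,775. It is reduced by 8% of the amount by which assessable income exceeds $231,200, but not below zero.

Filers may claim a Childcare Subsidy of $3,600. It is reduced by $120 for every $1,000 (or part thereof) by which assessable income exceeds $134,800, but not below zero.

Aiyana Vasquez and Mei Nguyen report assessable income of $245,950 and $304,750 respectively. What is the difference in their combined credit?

Aiyana ($245,950): Commuter Credit: 8% of the $14,750 excess over $231,200 is $1,180; credit = $7,775 − $1,180 = $6,595. Childcare Subsidy: income exceeds $134,800 by $111,150 → 112 increments × $120 = $13,440 ≥ base, so the credit is $0. total $6,595 + $0 = $6,595
Mei ($304,750): Commuter Credit: 8% of the $73,550 excess over $231,200 is $5,884; credit = $7,775 − $5,884 = $1,891. Childcare Subsidy: income exceeds $134,800 by $169,950 → 170 increments × $120 = $20,400 ≥ base, so the credit is $0. total $1,891 + $0 = $1,891
Difference: |$6,595 − $1,891| = $4,704.

$4,704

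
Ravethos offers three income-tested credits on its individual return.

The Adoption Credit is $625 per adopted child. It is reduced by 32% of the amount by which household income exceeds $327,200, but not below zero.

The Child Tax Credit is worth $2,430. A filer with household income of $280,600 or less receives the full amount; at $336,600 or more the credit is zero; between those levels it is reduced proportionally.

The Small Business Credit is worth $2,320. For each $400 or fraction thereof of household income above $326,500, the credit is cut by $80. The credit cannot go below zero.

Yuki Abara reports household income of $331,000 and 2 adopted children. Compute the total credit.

$1,637

Adoption Credit: base = 2 × $625 = $1,250. 32% of the $3,800 excess over $327,200 is $1,216; credit = $1,250 − $1,216 = $34.
Child Tax Credit: $331,000 is $50,400 into a $56,000 phase-out range, leaving 5,600/56,000 of the credit: $2,430 × 5,600/56,000 = $243.
Small Business Credit: income exceeds $326,500 by $4,500, which is 12 full-or-partial $400 increments; reduction = 12 × $80 = $960, leaving $1,360.
Total: $34 + $243 + $1,360 = $1,637.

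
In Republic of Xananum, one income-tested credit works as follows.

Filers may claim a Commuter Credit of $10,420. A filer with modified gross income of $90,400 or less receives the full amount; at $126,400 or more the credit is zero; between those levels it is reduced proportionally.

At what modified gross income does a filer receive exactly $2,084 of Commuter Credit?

$2,084 is 2,084/10,420 of the full $10,420, so 8,336/10,420 of the $36,000 range has been used: income = $90,400 + $36,000 × 8,336/10,420 = $119,200.

$119,200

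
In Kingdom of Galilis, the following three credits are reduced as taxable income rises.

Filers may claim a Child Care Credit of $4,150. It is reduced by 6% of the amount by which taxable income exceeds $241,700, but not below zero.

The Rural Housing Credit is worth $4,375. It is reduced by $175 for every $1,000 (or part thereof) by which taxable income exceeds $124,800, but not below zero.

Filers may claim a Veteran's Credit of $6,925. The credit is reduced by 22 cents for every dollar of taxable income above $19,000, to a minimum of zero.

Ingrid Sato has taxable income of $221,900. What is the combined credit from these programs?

$4,150

Child Care Credit: $221,900 is at or below the $241,700 threshold, so the full $4,150 applies.
Rural Housing Credit: income exceeds $124,800 by $97,100 → 98 increments × $175 = $17,150 ≥ base, so the credit is $0.
Veteran's Credit: 22% of the $202,900 excess over $19,000 is $44,638 ≥ base, so the credit is $0.
Total: $4,150 + $0 + $0 = $4,150.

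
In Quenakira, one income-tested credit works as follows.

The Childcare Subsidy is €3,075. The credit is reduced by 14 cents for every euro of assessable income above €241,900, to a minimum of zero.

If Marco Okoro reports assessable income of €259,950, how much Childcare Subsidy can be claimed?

Childcare Subsidy: 14% of the €18,050 excess over €241,900 is €2,527; credit = €3,075 − €2,527 = €548.

€548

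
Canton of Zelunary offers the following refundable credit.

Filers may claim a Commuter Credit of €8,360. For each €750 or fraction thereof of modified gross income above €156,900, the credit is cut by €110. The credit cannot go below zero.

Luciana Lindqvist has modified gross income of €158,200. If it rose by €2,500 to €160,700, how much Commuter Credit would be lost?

At €158,200 — income exceeds €156,900 by €1,300, which is 2 full-or-partial €750 increments; reduction = 2 × €110 = €220, leaving €8,140.
At €160,700 — income exceeds €156,900 by €3,800, which is 6 full-or-partial €750 increments; reduction = 6 × €110 = €660, leaving €7,700.
Lost: €8,140 − €7,700 = €440.

€440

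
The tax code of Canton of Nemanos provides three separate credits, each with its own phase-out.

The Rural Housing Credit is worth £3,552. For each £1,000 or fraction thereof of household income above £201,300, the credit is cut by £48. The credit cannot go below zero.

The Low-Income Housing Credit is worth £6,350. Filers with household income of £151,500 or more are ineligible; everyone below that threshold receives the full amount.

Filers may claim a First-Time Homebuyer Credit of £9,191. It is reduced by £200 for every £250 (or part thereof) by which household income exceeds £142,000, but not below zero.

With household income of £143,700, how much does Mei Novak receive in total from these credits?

Rural Housing Credit: £143,700 is at or below the £201,300 threshold, so the full £3,552 applies.
Low-Income Housing Credit: £143,700 is below the £151,500 cutoff, so the full £6,350 applies.
First-Time Homebuyer Credit: income exceeds £142,000 by £1,700, which is 7 full-or-partial £250 increments; reduction = 7 × £200 = £1,400, leaving £7,791.
Total: £3,552 + £6,350 + £7,791 = £17,693.

£17,693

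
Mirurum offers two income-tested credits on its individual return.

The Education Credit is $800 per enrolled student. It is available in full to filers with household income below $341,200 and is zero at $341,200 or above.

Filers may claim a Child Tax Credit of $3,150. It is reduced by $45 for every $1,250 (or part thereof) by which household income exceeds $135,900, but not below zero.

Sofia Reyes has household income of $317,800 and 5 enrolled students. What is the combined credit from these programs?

$4,000

Education Credit: base = 5 × $800 = $4,000. $317,800 is below the $341,200 cutoff, so the full $4,000 applies.
Child Tax Credit: income exceeds $135,900 by $181,900 → 146 increments × $45 = $6,570 ≥ base, so the credit is $0.
Total: $4,000 + $0 = $4,000.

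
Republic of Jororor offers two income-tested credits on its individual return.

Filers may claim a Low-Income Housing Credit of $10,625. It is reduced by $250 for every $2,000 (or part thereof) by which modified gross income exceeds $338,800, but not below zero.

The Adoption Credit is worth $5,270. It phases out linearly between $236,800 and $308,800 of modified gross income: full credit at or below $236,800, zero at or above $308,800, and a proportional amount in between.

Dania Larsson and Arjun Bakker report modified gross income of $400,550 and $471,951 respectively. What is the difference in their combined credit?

Dania ($400,550): Low-Income Housing Credit: income exceeds $338,800 by $61,750, which is 31 full-or-partial $2,000 increments; reduction = 31 × $250 = $7,750, leaving $2,875. Adoption Credit: $400,550 is at or above $308,800, so the credit is $0. total $2,875 + $0 = $2,875
Arjun ($471,951): Low-Income Housing Credit: income exceeds $338,800 by $133,151 → 67 increments × $250 = $16,750 ≥ base, so the credit is $0. Adoption Credit: $471,951 is at or above $308,800, so the credit is $0. total $0 + $0 = $0
Difference: |$2,875 − $0| = $2,875.

$2,875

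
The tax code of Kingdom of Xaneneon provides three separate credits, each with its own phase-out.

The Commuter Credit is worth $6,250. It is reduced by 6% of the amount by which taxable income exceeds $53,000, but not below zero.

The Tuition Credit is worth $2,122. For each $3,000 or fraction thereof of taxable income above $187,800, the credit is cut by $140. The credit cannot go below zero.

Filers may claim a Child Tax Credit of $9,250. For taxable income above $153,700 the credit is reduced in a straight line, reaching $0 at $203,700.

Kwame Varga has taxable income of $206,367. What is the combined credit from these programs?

Commuter Credit: 6% of the $153,367 excess over $53,000 is $9,202.02 ≥ base, so the credit is $0.
Tuition Credit: income exceeds $187,800 by $18,567, which is 7 full-or-partial $3,000 increments; reduction = 7 × $140 = $980, leaving $1,142.
Child Tax Credit: $206,367 is at or above $203,700, so the credit is $0.
Total: $0 + $1,142 + $0 = $1,142.

$1,142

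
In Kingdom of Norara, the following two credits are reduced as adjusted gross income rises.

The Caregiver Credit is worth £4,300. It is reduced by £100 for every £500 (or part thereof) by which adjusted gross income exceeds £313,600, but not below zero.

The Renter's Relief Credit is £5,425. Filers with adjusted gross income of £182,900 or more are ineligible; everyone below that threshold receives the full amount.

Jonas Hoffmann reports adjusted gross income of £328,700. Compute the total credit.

£1,200

Caregiver Credit: income exceeds £313,600 by £15,100, which is 31 full-or-partial £500 increments; reduction = 31 × £100 = £3,100, leaving £1,200.
Renter's Relief Credit: £328,700 meets or exceeds the £182,900 cutoff, so the credit is £0.
Total: £1,200 + £0 = £1,200.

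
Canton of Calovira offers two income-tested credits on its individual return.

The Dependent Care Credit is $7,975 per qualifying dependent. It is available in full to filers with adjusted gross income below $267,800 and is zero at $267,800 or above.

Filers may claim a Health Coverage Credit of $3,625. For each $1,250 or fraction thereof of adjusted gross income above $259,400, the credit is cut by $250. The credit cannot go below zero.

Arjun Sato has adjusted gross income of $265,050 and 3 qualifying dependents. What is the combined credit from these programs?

Dependent Care Credit: base = 3 × $7,975 = $23,925. $265,050 is below the $267,800 cutoff, so the full $23,925 applies.
Health Coverage Credit: income exceeds $259,400 by $5,650, which is 5 full-or-partial $1,250 increments; reduction = 5 × $250 = $1,250, leaving $2,375.
Total: $23,925 + $2,375 = $26,300.

$26,300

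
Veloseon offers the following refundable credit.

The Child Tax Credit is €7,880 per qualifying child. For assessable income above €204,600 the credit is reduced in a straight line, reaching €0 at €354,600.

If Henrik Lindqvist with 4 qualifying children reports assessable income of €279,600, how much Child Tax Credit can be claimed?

Child Tax Credit: base = 4 × €7,880 = €31,520. €279,600 is €75,000 into a €150,000 phase-out range, leaving 75,000/150,000 of the credit: €31,520 × 75,000/150,000 = €15,760.

€15,760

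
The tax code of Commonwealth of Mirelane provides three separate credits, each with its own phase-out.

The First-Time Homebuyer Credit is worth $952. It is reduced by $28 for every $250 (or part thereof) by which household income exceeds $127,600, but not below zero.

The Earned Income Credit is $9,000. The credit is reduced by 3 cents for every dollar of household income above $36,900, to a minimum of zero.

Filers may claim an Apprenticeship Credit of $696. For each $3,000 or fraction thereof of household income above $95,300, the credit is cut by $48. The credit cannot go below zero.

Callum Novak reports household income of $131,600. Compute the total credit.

$6,735

First-Time Homebuyer Credit: income exceeds $127,600 by $4,000, which is 16 full-or-partial $250 increments; reduction = 16 × $28 = $448, leaving $504.
Earned Income Credit: 3% of the $94,700 excess over $36,900 is $2,841; credit = $9,000 − $2,841 = $6,159.
Apprenticeship Credit: income exceeds $95,300 by $36,300, which is 13 full-or-partial $3,000 increments; reduction = 13 × $48 = $624, leaving $72.
Total: $504 + $6,159 + $72 = $6,735.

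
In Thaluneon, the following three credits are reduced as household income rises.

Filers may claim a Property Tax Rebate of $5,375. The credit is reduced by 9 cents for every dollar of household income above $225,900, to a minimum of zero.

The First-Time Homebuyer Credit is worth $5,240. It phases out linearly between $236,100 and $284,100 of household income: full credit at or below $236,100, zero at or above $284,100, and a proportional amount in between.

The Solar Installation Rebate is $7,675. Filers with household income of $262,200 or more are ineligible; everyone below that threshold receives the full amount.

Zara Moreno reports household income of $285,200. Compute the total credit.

$38

Property Tax Rebate: 9% of the $59,300 excess over $225,900 is $5,337; credit = $5,375 − $5,337 = $38.
First-Time Homebuyer Credit: $285,200 is at or above $284,100, so the credit is $0.
Solar Installation Rebate: $285,200 meets or exceeds the $262,200 cutoff, so the credit is $0.
Total: $38 + $0 + $0 = $38.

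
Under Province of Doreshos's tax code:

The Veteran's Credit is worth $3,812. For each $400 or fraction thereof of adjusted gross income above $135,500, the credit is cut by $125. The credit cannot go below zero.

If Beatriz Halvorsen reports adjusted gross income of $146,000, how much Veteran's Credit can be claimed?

Veteran's Credit: income exceeds $135,500 by $10,500, which is 27 full-or-partial $400 increments; reduction = 27 × $125 = $3,375, leaving $437.

$437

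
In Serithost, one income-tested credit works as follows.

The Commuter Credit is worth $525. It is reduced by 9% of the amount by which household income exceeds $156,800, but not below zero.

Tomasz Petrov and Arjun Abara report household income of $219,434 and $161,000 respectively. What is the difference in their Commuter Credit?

Tomasz ($219,434): Commuter Credit: 9% of the $62,634 excess over $156,800 is $5,637.06 ≥ base, so the credit is $0.
Arjun ($161,000): Commuter Credit: 9% of the $4,200 excess over $156,800 is $378; credit = $525 − $378 = $147.
Difference: |$0 − $147| = $147.

$147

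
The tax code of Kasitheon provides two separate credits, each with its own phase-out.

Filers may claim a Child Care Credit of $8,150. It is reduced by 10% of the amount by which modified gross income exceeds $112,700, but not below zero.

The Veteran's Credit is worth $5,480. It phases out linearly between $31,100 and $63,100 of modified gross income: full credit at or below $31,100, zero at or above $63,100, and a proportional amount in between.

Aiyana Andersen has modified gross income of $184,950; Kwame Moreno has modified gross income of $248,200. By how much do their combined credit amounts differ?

$925

Aiyana ($184,950): Child Care Credit: 10% of the $72,250 excess over $112,700 is $7,225; credit = $8,150 − $7,225 = $925. Veteran's Credit: $184,950 is at or above $63,100, so the credit is $0. total $925 + $0 = $925
Kwame ($248,200): Child Care Credit: 10% of the $135,500 excess over $112,700 is $13,550 ≥ base, so the credit is $0. Veteran's Credit: $248,200 is at or above $63,100, so the credit is $0. total $0 + $0 = $0
Difference: |$925 − $0| = $925.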